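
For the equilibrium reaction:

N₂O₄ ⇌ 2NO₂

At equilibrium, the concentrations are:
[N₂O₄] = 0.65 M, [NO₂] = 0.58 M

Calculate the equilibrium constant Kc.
K_c = 0.5175

Kc = ([NO₂]^2) / ([N₂O₄])
   = ((0.58)^2) / ((0.65))
   = 0.3364 / 0.65 = 0.5175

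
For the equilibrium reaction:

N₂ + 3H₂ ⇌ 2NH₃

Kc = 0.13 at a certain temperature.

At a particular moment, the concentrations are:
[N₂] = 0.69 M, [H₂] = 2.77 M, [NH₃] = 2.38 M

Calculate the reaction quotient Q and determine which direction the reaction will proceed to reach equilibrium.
Q = 0.386, Q > K, reaction proceeds reverse (toward reactants)

Q = ([NH₃]^2) / ([N₂] × [H₂]^3)
  = ((2.38)^2) / ((0.69)·(2.77)^3) = 5.6644/14.665 = 0.3862
Since Q = 0.3862 > Kc = 0.13, the reaction proceeds reverse (toward reactants) to reach equilibrium.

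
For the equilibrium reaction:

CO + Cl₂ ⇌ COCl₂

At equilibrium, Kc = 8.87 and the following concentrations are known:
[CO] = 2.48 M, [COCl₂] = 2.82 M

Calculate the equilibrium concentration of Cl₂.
[Cl₂] = 0.1282 M

Kc = ([COCl₂]) / ([CO] × [Cl₂]) = 8.87
[Cl₂]^1 = (product terms)/(Kc · other reactant terms) = 2.82 / (8.87 · 2.48) = 0.1282
[Cl₂] = 0.1282 M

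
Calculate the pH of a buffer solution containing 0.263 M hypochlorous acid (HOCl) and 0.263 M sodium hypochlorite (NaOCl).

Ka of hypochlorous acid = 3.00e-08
pH = 7.52

pKa = -log(3.00e-08) = 7.52. pH = pKa + log([A⁻]/[HA]) = 7.52 + log(0.263/0.263)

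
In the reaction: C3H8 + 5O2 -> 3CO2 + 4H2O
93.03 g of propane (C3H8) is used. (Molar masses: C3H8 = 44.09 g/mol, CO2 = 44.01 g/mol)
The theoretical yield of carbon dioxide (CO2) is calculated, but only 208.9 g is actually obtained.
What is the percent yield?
Moles of C3H8 = 93.03 g ÷ 44.09 g/mol = 2.11 mol
Mole ratio: 3 mol CO2 / 1 mol C3H8
Moles of CO2 = 2.11 × (3/1) = 6.33001 mol
Theoretical yield = 6.33001 mol × 44.01 g/mol = 278.58 g
Actual yield = 208.9 g
Percent yield = (208.9 / 278.58) × 100% = 75.0%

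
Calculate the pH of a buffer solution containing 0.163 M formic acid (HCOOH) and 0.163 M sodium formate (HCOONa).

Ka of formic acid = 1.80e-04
pH = 3.74

pKa = -log(1.80e-04) = 3.74. pH = pKa + log([A⁻]/[HA]) = 3.74 + log(0.163/0.163)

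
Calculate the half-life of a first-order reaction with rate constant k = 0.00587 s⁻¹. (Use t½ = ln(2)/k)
118.08 s

t½ = ln(2)/k = 0.6931/0.00587 = 118.08 s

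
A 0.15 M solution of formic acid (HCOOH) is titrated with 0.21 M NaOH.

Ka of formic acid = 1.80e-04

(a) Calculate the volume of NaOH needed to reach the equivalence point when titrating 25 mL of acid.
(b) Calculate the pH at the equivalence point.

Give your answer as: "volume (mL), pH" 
V = 17.9 mL, pH = 8.34

(a) At equivalence: moles acid = moles base.
moles acid = 0.15 × 0.025 = 0.00375 mol; V_NaOH = 0.00375/0.21 = 0.01786 L = 17.9 mL.
(b) At equivalence, all acid → conjugate base A⁻ at [A⁻] = 0.00375/0.04286 = 0.0875 M.
Kb = Kw/Ka = 1.0e-14/1.80e-04 = 5.556e-11; [OH⁻] = √(Kb·[A⁻]) = 2.205e-06; pOH = 5.66; pH = 14 − pOH = 8.34.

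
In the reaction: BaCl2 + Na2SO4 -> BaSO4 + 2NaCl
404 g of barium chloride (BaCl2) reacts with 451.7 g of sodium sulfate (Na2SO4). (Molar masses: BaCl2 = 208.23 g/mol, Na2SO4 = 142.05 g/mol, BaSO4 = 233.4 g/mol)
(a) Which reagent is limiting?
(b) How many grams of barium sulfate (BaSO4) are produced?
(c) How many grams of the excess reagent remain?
(a) BaCl2, (b) 452.8 g, (c) 176.1 g

Moles of BaCl2 = 404 g ÷ 208.23 g/mol = 1.94016 mol
Moles of Na2SO4 = 451.7 g ÷ 142.05 g/mol = 3.17987 mol
Moles ÷ coefficient: BaCl2: 1.94016/1 = 1.94, Na2SO4: 3.17987/1 = 3.18
(a) BaCl2 has the smaller value, so BaCl2 is the limiting reagent.
(b) Moles of BaSO4 = 1.94016 mol BaCl2 × (1/1) = 1.94016 mol; mass = 1.94016 mol × 233.4 g/mol = 452.8 g
(c) Na2SO4 consumed = 1.94016 × (1/1) = 1.94016 mol; remaining = 3.17987 − 1.94016 = 1.2397 mol; mass = 1.2397 mol × 142.05 g/mol = 176.1 g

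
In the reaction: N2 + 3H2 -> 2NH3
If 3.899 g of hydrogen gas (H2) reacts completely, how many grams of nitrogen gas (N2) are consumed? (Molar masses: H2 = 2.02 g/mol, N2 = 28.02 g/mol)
Moles of H2 = 3.899 g ÷ 2.02 g/mol = 1.9302 mol
Mole ratio: 1 mol N2 / 3 mol H2
Moles of N2 = 1.9302 × (1/3) = 0.643399 mol
Mass of N2 = 0.643399 mol × 28.02 g/mol = 18.03 g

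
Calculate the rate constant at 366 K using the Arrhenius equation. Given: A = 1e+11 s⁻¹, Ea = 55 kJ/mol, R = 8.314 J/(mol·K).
1.41e+03 s⁻¹

k = A·exp(-Ea/(R·T)) = 1e+11·exp(-55000/(8.314·366)) = 1e+11·exp(-18.0747) = 1e+11·1.4133e-08 = 1.41e+03 s⁻¹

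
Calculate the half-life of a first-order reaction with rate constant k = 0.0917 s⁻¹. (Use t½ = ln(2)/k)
7.56 s

t½ = ln(2)/k = 0.6931/0.0917 = 7.56 s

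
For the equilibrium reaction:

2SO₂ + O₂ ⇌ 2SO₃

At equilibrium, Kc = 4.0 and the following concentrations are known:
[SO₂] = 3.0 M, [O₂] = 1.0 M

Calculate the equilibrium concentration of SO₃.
[SO₃] = 6.0000 M

Kc = ([SO₃]^2) / ([SO₂]^2 × [O₂]) = 4.0
[SO₃]^2 = Kc · (reactant terms)/(other product terms) = 4.0 · 9 / 1 = 36
[SO₃] = (36)^(1/2) = 6.0000 M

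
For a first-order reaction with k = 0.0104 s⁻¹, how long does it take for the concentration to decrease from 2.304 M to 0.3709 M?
175.62 s

From ln[A] = ln[A]₀ - k·t: t = ln([A]₀/[A])/k = ln(2.304/0.3709)/0.0104 = ln(6.2119)/0.0104 = 1.8265/0.0104 = 175.62 s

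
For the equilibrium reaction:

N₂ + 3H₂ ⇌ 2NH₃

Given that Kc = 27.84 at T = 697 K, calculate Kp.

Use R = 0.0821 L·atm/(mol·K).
K_p = 0.0085

Δn = (moles gaseous products) − (moles gaseous reactants) = -2
T = 697 K; RT = 0.0821 × 697 = 57.2237
Kp = Kc·(RT)^Δn = 27.84 × (57.2237)^-2 = 27.84 × 0.000305385 = 0.0085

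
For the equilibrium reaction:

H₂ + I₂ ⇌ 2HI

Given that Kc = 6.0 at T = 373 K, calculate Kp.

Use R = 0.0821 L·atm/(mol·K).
K_p = 6.0000

Δn = (moles gaseous products) − (moles gaseous reactants) = 0
T = 373 K; RT = 0.0821 × 373 = 30.6233
Kp = Kc·(RT)^Δn = 6.0 × (30.6233)^0 = 6.0 × 1 = 6.0000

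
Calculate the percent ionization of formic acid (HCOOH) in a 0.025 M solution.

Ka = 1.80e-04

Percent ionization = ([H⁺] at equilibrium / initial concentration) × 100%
Percent ionization = 8.13%

Let x = [H⁺]. Ka = x²/(C - x) ⇒ x² + (1.80e-04)x - (1.80e-04)(0.025) = 0. x = 2.0332e-03. Percent = (2.0332e-03/0.025) × 100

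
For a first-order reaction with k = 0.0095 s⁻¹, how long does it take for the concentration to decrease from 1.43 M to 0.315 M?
159.25 s

From ln[A] = ln[A]₀ - k·t: t = ln([A]₀/[A])/k = ln(1.43/0.315)/0.0095 = ln(4.5397)/0.0095 = 1.5129/0.0095 = 159.25 s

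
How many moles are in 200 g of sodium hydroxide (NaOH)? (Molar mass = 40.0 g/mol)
Moles = 200 g ÷ 40.0 g/mol = 5 mol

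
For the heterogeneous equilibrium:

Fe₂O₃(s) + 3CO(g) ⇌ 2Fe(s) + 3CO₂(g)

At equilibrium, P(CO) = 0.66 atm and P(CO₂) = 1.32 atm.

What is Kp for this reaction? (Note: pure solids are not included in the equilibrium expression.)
K_p = 8.000

Solids (Fe₂O₃, Fe) are excluded.
Kp = P(CO₂)³/P(CO)³ = (1.32)³/(0.66)³ = 2.3/0.2875 = 8.000.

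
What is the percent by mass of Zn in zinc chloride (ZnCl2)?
Mass of Zn in formula = 65.38 × 1 = 65.38 g/mol
Molar mass = 136.28 g/mol
% Zn = (65.38/136.28) × 100% = 47.97%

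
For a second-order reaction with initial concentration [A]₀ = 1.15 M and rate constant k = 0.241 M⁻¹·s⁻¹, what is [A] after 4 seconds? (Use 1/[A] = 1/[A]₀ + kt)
0.5454 M

1/[A] = 1/[A]₀ + k·t = 1/1.15 + (0.241)·(4) = 0.8696 + 0.9640 = 1.8336
[A] = 1/1.8336 = 0.5454 M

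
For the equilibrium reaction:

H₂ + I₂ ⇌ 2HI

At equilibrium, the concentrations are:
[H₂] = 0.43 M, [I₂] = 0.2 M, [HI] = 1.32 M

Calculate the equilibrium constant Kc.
K_c = 20.2605

Kc = ([HI]^2) / ([H₂] × [I₂])
   = ((1.32)^2) / ((0.43)·(0.2))
   = 1.7424 / 0.086 = 20.2605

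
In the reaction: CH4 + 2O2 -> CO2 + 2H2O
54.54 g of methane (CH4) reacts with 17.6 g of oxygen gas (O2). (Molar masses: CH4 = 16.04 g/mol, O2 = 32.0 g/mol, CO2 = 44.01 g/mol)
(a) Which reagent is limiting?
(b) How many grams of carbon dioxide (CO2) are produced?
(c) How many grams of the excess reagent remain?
(a) O2, (b) 12.1 g, (c) 50.13 g

Moles of CH4 = 54.54 g ÷ 16.04 g/mol = 3.40025 mol
Moles of O2 = 17.6 g ÷ 32.0 g/mol = 0.55 mol
Moles ÷ coefficient: CH4: 3.40025/1 = 3.4, O2: 0.55/2 = 0.275
(a) O2 has the smaller value, so O2 is the limiting reagent.
(b) Moles of CO2 = 0.55 mol O2 × (1/2) = 0.275 mol; mass = 0.275 mol × 44.01 g/mol = 12.1 g
(c) CH4 consumed = 0.55 × (1/2) = 0.275 mol; remaining = 3.40025 − 0.275 = 3.12525 mol; mass = 3.12525 mol × 16.04 g/mol = 50.13 g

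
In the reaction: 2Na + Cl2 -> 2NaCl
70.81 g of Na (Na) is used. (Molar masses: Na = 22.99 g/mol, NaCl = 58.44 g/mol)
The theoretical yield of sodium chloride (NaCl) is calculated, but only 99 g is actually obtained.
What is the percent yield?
Moles of Na = 70.81 g ÷ 22.99 g/mol = 3.08003 mol
Mole ratio: 2 mol NaCl / 2 mol Na
Moles of NaCl = 3.08003 × (2/2) = 3.08003 mol
Theoretical yield = 3.08003 mol × 58.44 g/mol = 180 g
Actual yield = 99 g
Percent yield = (99 / 180) × 100% = 55.0%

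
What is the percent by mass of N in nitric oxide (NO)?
Mass of N in formula = 14.01 × 1 = 14.01 g/mol
Molar mass = 30.01 g/mol
% N = (14.01/30.01) × 100% = 46.68%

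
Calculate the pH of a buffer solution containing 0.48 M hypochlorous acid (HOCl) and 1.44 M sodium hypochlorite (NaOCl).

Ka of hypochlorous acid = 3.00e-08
pH = 8.00

pKa = -log(3.00e-08) = 7.52. pH = pKa + log([A⁻]/[HA]) = 7.52 + log(1.44/0.48)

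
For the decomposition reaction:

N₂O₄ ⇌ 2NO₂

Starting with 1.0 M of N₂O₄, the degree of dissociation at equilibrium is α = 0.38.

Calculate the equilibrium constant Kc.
K_c = 0.9316

x = α·[A]₀ = 0.38 × 1.0 = 0.38 M dissociated.
At eq: [N₂O₄] = 1.0 − 0.38 = 0.62 M; [NO₂] = 2x = 0.76 M.
Kc = [NO₂]²/[N₂O₄] = (0.76)²/0.62 = 0.9316.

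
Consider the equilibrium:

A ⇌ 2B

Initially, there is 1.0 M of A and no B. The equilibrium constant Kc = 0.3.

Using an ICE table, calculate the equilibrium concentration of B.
[B] = 0.478 M

ICE: [A] = 1.0 − x, [B] = 2x.
Kc = (2x)²/(1.0 − x) = 0.3 ⇒ 4x² + 0.3x − 0.3 = 0.
x = (−0.3 + √(0.3² + 4·4·0.3))/(2·4) = (−0.3 + √4.89)/8 = 0.23892.
[B] = 2x = 0.478 M.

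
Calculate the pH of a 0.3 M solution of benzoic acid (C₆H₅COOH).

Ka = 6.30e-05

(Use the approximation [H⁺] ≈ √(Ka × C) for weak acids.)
pH = 2.36

[H⁺] = √(Ka × C) = √(6.30e-05 × 0.3) = 4.3474e-03. pH = -log(4.3474e-03)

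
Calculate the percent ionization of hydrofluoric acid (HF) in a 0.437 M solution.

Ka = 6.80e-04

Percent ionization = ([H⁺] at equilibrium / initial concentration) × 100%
Percent ionization = 3.87%

Let x = [H⁺]. Ka = x²/(C - x) ⇒ x² + (6.80e-04)x - (6.80e-04)(0.437) = 0. x = 1.6902e-02. Percent = (1.6902e-02/0.437) × 100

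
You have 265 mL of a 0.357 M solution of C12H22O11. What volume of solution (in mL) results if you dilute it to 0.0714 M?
Using M₁V₁ = M₂V₂:
0.357 × 265 = 0.0714 × V₂
V₂ = (0.357 × 265) / 0.0714 = 1325 mL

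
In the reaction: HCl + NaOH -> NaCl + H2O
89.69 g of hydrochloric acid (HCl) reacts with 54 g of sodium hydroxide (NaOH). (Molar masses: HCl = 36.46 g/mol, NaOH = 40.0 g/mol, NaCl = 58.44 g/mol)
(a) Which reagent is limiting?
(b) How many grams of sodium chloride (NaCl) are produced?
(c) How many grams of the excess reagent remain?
(a) NaOH, (b) 78.89 g, (c) 40.47 g

Moles of HCl = 89.69 g ÷ 36.46 g/mol = 2.45996 mol
Moles of NaOH = 54 g ÷ 40.0 g/mol = 1.35 mol
Moles ÷ coefficient: HCl: 2.45996/1 = 2.46, NaOH: 1.35/1 = 1.35
(a) NaOH has the smaller value, so NaOH is the limiting reagent.
(b) Moles of NaCl = 1.35 mol NaOH × (1/1) = 1.35 mol; mass = 1.35 mol × 58.44 g/mol = 78.89 g
(c) HCl consumed = 1.35 × (1/1) = 1.35 mol; remaining = 2.45996 − 1.35 = 1.10996 mol; mass = 1.10996 mol × 36.46 g/mol = 40.47 g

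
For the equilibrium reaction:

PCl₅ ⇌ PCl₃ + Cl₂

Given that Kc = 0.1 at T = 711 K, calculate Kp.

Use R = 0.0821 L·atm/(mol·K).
K_p = 5.8373

Δn = (moles gaseous products) − (moles gaseous reactants) = 1
T = 711 K; RT = 0.0821 × 711 = 58.3731
Kp = Kc·(RT)^Δn = 0.1 × (58.3731)^1 = 0.1 × 58.3731 = 5.8373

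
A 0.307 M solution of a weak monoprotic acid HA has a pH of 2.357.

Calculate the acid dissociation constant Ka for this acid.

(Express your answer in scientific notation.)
K_a = 6.38e-05

[H⁺] = 10^(−pH) = 10^(−2.357) = 4.395e-03 M. For HA ⇌ H⁺ + A⁻, Ka = x²/(C − x) = (4.395e-03)²/(0.307 − 4.395e-03) = 6.38e-05.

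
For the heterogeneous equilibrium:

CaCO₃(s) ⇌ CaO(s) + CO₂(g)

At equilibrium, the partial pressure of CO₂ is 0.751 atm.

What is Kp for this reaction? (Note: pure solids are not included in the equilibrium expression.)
K_p = 0.751

Solids (CaCO₃, CaO) have activity 1 and are excluded.
Kp = P(CO₂) = 0.751.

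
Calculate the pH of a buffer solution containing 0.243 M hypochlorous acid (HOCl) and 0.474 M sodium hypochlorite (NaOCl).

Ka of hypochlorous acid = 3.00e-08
pH = 7.81

pKa = -log(3.00e-08) = 7.52. pH = pKa + log([A⁻]/[HA]) = 7.52 + log(0.474/0.243)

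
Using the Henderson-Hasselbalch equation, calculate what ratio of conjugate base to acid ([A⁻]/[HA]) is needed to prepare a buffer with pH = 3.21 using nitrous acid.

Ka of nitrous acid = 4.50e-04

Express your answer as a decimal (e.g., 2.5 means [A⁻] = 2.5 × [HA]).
[A⁻]/[HA] = 0.730

pKa = −log(4.50e-04) = 3.3468. pH = pKa + log([A⁻]/[HA]). 3.21 = 3.3468 + log(ratio). log(ratio) = 3.21 − 3.3468 = -0.1368. ratio = 10^(-0.1368) = 0.730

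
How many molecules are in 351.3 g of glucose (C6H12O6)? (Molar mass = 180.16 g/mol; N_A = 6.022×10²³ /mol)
Moles = 351.3 g ÷ 180.16 g/mol = 1.94993 mol
Molecules = 1.94993 mol × 6.022×10²³ /mol = 1.174e+24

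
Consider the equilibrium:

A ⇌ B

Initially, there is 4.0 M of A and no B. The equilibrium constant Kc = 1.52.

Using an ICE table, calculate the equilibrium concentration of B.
[B] = 2.413 M

ICE: [A] = 4.0 − x, [B] = x.
Kc = x/(4.0 − x) = 1.52 ⇒ x = 1.52·4.0/(1 + 1.52) = 6.08/2.52 = 2.413.
[B] = x = 2.413 M.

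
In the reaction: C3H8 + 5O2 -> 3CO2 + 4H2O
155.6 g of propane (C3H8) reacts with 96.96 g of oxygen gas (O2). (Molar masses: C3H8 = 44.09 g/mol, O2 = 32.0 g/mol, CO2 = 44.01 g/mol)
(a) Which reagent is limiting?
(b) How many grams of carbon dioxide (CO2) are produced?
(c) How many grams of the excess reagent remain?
(a) O2, (b) 80.01 g, (c) 128.9 g

Moles of C3H8 = 155.6 g ÷ 44.09 g/mol = 3.52914 mol
Moles of O2 = 96.96 g ÷ 32.0 g/mol = 3.03 mol
Moles ÷ coefficient: C3H8: 3.52914/1 = 3.529, O2: 3.03/5 = 0.606
(a) O2 has the smaller value, so O2 is the limiting reagent.
(b) Moles of CO2 = 3.03 mol O2 × (3/5) = 1.818 mol; mass = 1.818 mol × 44.01 g/mol = 80.01 g
(c) C3H8 consumed = 3.03 × (1/5) = 0.606 mol; remaining = 3.52914 − 0.606 = 2.92314 mol; mass = 2.92314 mol × 44.09 g/mol = 128.9 g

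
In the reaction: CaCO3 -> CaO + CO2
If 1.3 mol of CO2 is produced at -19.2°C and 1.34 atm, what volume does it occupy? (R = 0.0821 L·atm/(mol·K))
T = -19.2°C + 273.15 = 253.95 K
V = nRT/P = (1.3 × 0.0821 × 253.95) / 1.34
V = 20.23 L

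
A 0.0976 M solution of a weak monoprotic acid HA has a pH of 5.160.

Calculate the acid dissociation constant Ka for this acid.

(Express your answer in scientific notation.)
K_a = 4.90e-10

[H⁺] = 10^(−pH) = 10^(−5.160) = 6.918e-06 M. For HA ⇌ H⁺ + A⁻, Ka = x²/(C − x) = (6.918e-06)²/(0.0976 − 6.918e-06) = 4.90e-10.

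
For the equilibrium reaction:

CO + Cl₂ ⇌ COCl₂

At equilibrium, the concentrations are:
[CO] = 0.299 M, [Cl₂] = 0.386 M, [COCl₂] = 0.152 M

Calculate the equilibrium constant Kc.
K_c = 1.3170

Kc = ([COCl₂]) / ([CO] × [Cl₂])
   = ((0.152)) / ((0.299)·(0.386))
   = 0.152 / 0.11541 = 1.3170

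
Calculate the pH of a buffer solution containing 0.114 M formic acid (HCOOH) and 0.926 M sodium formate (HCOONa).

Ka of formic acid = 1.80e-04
pH = 4.65

pKa = -log(1.80e-04) = 3.74. pH = pKa + log([A⁻]/[HA]) = 3.74 + log(0.926/0.114)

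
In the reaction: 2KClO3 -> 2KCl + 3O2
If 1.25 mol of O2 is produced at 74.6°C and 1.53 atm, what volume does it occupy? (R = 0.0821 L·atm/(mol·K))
T = 74.6°C + 273.15 = 347.75 K
V = nRT/P = (1.25 × 0.0821 × 347.75) / 1.53
V = 23.33 L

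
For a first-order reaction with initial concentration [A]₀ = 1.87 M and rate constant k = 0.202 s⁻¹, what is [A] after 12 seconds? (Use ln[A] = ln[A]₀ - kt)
0.1656 M

ln[A] = ln[A]₀ - k·t = ln(1.87) - (0.202)·(12) = 0.6259 - 2.4240 = -1.7981
[A] = e^(-1.7981) = 0.1656 M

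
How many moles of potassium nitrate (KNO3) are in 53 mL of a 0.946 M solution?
Moles = Molarity × Volume (L)
Moles = 0.946 M × 0.053 L = 0.05014 mol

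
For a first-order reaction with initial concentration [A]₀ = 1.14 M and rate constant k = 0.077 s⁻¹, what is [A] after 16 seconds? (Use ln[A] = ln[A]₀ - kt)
0.3325 M

ln[A] = ln[A]₀ - k·t = ln(1.14) - (0.077)·(16) = 0.1310 - 1.2320 = -1.1010
[A] = e^(-1.1010) = 0.3325 M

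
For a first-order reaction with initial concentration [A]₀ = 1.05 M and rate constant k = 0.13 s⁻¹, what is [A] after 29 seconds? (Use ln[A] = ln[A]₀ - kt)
0.0242 M

ln[A] = ln[A]₀ - k·t = ln(1.05) - (0.13)·(29) = 0.0488 - 3.7700 = -3.7212
[A] = e^(-3.7212) = 0.0242 M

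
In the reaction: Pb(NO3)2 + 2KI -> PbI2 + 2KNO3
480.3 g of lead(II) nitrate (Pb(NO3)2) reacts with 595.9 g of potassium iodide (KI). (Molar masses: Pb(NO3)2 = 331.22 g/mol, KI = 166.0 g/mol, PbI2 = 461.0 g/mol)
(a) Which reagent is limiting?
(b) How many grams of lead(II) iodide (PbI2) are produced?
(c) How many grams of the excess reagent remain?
(a) Pb(NO3)2, (b) 668.5 g, (c) 114.5 g

Moles of Pb(NO3)2 = 480.3 g ÷ 331.22 g/mol = 1.45009 mol
Moles of KI = 595.9 g ÷ 166.0 g/mol = 3.58976 mol
Moles ÷ coefficient: Pb(NO3)2: 1.45009/1 = 1.45, KI: 3.58976/2 = 1.795
(a) Pb(NO3)2 has the smaller value, so Pb(NO3)2 is the limiting reagent.
(b) Moles of PbI2 = 1.45009 mol Pb(NO3)2 × (1/1) = 1.45009 mol; mass = 1.45009 mol × 461.0 g/mol = 668.5 g
(c) KI consumed = 1.45009 × (2/1) = 2.90019 mol; remaining = 3.58976 − 2.90019 = 0.689572 mol; mass = 0.689572 mol × 166.0 g/mol = 114.5 g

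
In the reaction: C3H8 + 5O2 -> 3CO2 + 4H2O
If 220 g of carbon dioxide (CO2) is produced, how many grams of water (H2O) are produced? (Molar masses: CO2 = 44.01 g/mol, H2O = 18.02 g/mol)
Moles of CO2 = 220 g ÷ 44.01 g/mol = 4.99886 mol
Mole ratio: 4 mol H2O / 3 mol CO2
Moles of H2O = 4.99886 × (4/3) = 6.66515 mol
Mass of H2O = 6.66515 mol × 18.02 g/mol = 120.1 g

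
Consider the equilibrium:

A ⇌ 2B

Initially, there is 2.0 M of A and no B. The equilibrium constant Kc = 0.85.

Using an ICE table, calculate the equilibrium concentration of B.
[B] = 1.109 M

ICE: [A] = 2.0 − x, [B] = 2x.
Kc = (2x)²/(2.0 − x) = 0.85 ⇒ 4x² + 0.85x − 1.7 = 0.
x = (−0.85 + √(0.85² + 4·4·1.7))/(2·4) = (−0.85 + √27.922)/8 = 0.55427.
[B] = 2x = 1.109 M.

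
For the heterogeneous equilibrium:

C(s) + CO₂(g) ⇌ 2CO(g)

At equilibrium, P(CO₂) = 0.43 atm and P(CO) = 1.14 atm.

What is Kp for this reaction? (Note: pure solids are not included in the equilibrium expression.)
K_p = 3.022

Solid C is excluded.
Kp = P(CO)²/P(CO₂) = (1.14)²/0.43 = 1.3/0.43 = 3.022.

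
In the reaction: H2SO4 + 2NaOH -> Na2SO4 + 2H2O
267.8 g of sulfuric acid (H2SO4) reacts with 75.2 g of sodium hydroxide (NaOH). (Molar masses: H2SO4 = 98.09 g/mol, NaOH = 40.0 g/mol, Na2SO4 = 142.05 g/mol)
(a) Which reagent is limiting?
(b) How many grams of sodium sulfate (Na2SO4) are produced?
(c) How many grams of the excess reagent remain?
(a) NaOH, (b) 133.5 g, (c) 175.6 g

Moles of H2SO4 = 267.8 g ÷ 98.09 g/mol = 2.73015 mol
Moles of NaOH = 75.2 g ÷ 40.0 g/mol = 1.88 mol
Moles ÷ coefficient: H2SO4: 2.73015/1 = 2.73, NaOH: 1.88/2 = 0.94
(a) NaOH has the smaller value, so NaOH is the limiting reagent.
(b) Moles of Na2SO4 = 1.88 mol NaOH × (1/2) = 0.94 mol; mass = 0.94 mol × 142.05 g/mol = 133.5 g
(c) H2SO4 consumed = 1.88 × (1/2) = 0.94 mol; remaining = 2.73015 − 0.94 = 1.79015 mol; mass = 1.79015 mol × 98.09 g/mol = 175.6 g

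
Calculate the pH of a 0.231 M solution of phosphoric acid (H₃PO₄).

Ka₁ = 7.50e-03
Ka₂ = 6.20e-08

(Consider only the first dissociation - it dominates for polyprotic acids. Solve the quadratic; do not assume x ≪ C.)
pH = 1.42

x² + Ka₁·x − Ka₁·C = 0 with Ka₁ = 7.50e-03, C = 0.231.
x = (−Ka₁ + √(Ka₁² + 4·Ka₁·C))/2 = 3.8042e-02 M, so pH = 1.42.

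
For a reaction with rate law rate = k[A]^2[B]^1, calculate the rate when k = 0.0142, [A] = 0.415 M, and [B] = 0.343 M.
0.0008388 M/s

rate = k·[A]^2·[B]^1 = 0.0142·(0.415)^2·(0.343)^1 = 0.0142·0.172225·0.343 = 0.0008388 M/s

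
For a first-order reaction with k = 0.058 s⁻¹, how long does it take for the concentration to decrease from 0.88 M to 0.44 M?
11.95 s

From ln[A] = ln[A]₀ - k·t: t = ln([A]₀/[A])/k = ln(0.88/0.44)/0.058 = ln(2.0000)/0.058 = 0.6931/0.058 = 11.95 s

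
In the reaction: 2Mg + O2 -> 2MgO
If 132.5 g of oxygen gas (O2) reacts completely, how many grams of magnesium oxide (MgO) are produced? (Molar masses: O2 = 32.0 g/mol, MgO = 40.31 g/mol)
Moles of O2 = 132.5 g ÷ 32.0 g/mol = 4.14062 mol
Mole ratio: 2 mol MgO / 1 mol O2
Moles of MgO = 4.14062 × (2/1) = 8.28125 mol
Mass of MgO = 8.28125 mol × 40.31 g/mol = 333.8 g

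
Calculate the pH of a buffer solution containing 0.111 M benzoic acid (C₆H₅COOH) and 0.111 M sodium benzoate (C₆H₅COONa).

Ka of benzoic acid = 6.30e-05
pH = 4.20

pKa = -log(6.30e-05) = 4.20. pH = pKa + log([A⁻]/[HA]) = 4.20 + log(0.111/0.111)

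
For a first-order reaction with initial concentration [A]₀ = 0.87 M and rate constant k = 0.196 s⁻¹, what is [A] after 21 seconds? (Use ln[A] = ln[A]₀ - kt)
0.0142 M

ln[A] = ln[A]₀ - k·t = ln(0.87) - (0.196)·(21) = -0.1393 - 4.1160 = -4.2553
[A] = e^(-4.2553) = 0.0142 M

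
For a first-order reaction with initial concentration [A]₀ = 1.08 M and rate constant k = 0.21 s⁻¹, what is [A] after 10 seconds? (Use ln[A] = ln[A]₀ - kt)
0.1323 M

ln[A] = ln[A]₀ - k·t = ln(1.08) - (0.21)·(10) = 0.0770 - 2.1000 = -2.0230
[A] = e^(-2.0230) = 0.1323 M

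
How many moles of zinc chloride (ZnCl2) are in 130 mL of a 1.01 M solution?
Moles = Molarity × Volume (L)
Moles = 1.01 M × 0.13 L = 0.1313 mol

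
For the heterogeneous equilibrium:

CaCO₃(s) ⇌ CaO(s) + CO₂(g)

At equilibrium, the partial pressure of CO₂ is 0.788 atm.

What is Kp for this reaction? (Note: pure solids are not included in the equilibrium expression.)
K_p = 0.788

Solids (CaCO₃, CaO) have activity 1 and are excluded.
Kp = P(CO₂) = 0.788.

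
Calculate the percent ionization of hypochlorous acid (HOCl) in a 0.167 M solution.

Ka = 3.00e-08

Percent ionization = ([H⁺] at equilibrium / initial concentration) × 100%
Percent ionization = 0.0424%

Let x = [H⁺]. Ka = x²/(C - x) ⇒ x² + (3.00e-08)x - (3.00e-08)(0.167) = 0. x = 7.0766e-05. Percent = (7.0766e-05/0.167) × 100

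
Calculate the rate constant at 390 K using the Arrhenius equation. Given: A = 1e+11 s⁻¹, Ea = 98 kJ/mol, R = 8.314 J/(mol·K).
7.48e-03 s⁻¹

k = A·exp(-Ea/(R·T)) = 1e+11·exp(-98000/(8.314·390)) = 1e+11·exp(-30.2240) = 1e+11·7.4799e-14 = 7.48e-03 s⁻¹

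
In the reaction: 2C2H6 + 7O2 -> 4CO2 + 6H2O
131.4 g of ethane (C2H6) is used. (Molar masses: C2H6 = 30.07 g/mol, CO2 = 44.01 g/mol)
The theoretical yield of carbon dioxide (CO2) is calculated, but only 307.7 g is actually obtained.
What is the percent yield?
Moles of C2H6 = 131.4 g ÷ 30.07 g/mol = 4.3698 mol
Mole ratio: 4 mol CO2 / 2 mol C2H6
Moles of CO2 = 4.3698 × (4/2) = 8.73961 mol
Theoretical yield = 8.73961 mol × 44.01 g/mol = 384.63 g
Actual yield = 307.7 g
Percent yield = (307.7 / 384.63) × 100% = 80.0%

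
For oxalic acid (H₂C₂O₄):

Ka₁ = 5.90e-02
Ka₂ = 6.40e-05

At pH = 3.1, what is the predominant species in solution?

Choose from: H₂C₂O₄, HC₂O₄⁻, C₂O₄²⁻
HC₂O₄⁻

pKa1 = 1.23, pKa2 = 4.19. Each pKa is the crossover between adjacent species; pH = 3.1 lies in the region where HC₂O₄⁻ predominates.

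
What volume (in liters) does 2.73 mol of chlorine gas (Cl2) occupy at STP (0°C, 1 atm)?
At STP, 1 mol of gas occupies 22.4 L
Volume = 2.73 mol × 22.4 L/mol = 61.15 L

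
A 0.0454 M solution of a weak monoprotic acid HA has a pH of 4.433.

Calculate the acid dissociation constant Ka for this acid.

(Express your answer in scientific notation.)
K_a = 3.00e-08

[H⁺] = 10^(−pH) = 10^(−4.433) = 3.690e-05 M. For HA ⇌ H⁺ + A⁻, Ka = x²/(C − x) = (3.690e-05)²/(0.0454 − 3.690e-05) = 3.00e-08.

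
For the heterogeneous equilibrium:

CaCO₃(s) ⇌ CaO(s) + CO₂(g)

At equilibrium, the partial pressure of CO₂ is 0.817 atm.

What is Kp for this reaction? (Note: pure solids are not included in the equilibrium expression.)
K_p = 0.817

Solids (CaCO₃, CaO) have activity 1 and are excluded.
Kp = P(CO₂) = 0.817.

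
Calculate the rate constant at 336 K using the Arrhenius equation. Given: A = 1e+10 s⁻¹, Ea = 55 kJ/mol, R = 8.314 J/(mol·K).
2.81e+01 s⁻¹

k = A·exp(-Ea/(R·T)) = 1e+10·exp(-55000/(8.314·336)) = 1e+10·exp(-19.6885) = 1e+10·2.8143e-09 = 2.81e+01 s⁻¹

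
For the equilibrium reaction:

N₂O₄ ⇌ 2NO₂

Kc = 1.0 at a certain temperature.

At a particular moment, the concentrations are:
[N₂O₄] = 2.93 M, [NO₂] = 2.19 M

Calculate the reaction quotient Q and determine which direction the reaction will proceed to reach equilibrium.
Q = 1.637, Q > K, reaction proceeds reverse (toward reactants)

Q = ([NO₂]^2) / ([N₂O₄])
  = ((2.19)^2) / ((2.93)) = 4.7961/2.93 = 1.637
Since Q = 1.637 > Kc = 1.0, the reaction proceeds reverse (toward reactants) to reach equilibrium.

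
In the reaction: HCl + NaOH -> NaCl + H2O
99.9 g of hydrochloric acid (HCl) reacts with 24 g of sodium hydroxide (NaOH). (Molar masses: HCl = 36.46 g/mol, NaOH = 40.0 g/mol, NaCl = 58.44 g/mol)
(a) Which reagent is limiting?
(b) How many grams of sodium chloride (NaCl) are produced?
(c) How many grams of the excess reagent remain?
(a) NaOH, (b) 35.06 g, (c) 78.02 g

Moles of HCl = 99.9 g ÷ 36.46 g/mol = 2.73999 mol
Moles of NaOH = 24 g ÷ 40.0 g/mol = 0.6 mol
Moles ÷ coefficient: HCl: 2.73999/1 = 2.74, NaOH: 0.6/1 = 0.6
(a) NaOH has the smaller value, so NaOH is the limiting reagent.
(b) Moles of NaCl = 0.6 mol NaOH × (1/1) = 0.6 mol; mass = 0.6 mol × 58.44 g/mol = 35.06 g
(c) HCl consumed = 0.6 × (1/1) = 0.6 mol; remaining = 2.73999 − 0.6 = 2.13999 mol; mass = 2.13999 mol × 36.46 g/mol = 78.02 g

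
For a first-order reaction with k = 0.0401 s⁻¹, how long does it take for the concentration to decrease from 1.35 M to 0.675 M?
17.29 s

From ln[A] = ln[A]₀ - k·t: t = ln([A]₀/[A])/k = ln(1.35/0.675)/0.0401 = ln(2.0000)/0.0401 = 0.6931/0.0401 = 17.29 s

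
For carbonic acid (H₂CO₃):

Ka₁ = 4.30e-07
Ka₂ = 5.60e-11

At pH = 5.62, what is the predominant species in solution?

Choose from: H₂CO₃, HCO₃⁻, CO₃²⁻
H₂CO₃

pKa1 = 6.37, pKa2 = 10.25. Each pKa is the crossover between adjacent species; pH = 5.62 lies in the region where H₂CO₃ predominates.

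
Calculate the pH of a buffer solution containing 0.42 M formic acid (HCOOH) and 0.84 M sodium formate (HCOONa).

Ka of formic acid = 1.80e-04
pH = 4.05

pKa = -log(1.80e-04) = 3.74. pH = pKa + log([A⁻]/[HA]) = 3.74 + log(0.84/0.42)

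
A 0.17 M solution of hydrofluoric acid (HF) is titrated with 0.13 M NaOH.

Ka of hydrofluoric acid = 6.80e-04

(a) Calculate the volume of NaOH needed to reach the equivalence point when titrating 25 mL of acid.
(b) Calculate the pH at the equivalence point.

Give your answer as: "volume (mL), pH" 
V = 32.7 mL, pH = 8.02

(a) At equivalence: moles acid = moles base.
moles acid = 0.17 × 0.025 = 0.00425 mol; V_NaOH = 0.00425/0.13 = 0.03269 L = 32.7 mL.
(b) At equivalence, all acid → conjugate base A⁻ at [A⁻] = 0.00425/0.05769 = 0.07367 M.
Kb = Kw/Ka = 1.0e-14/6.80e-04 = 1.471e-11; [OH⁻] = √(Kb·[A⁻]) = 1.041e-06; pOH = 5.98; pH = 14 − pOH = 8.02.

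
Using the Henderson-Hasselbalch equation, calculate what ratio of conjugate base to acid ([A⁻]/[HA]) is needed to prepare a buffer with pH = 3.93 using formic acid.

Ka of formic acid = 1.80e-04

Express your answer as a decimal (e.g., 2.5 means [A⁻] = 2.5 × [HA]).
[A⁻]/[HA] = 1.532

pKa = −log(1.80e-04) = 3.7447. pH = pKa + log([A⁻]/[HA]). 3.93 = 3.7447 + log(ratio). log(ratio) = 3.93 − 3.7447 = 0.1853. ratio = 10^(0.1853) = 1.532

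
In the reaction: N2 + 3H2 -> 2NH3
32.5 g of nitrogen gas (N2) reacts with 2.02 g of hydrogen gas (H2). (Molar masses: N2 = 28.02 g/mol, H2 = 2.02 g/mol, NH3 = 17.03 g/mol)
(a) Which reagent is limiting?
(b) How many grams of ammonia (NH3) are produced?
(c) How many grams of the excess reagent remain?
(a) H2, (b) 11.35 g, (c) 23.16 g

Moles of N2 = 32.5 g ÷ 28.02 g/mol = 1.15989 mol
Moles of H2 = 2.02 g ÷ 2.02 g/mol = 1 mol
Moles ÷ coefficient: N2: 1.15989/1 = 1.16, H2: 1/3 = 0.3333
(a) H2 has the smaller value, so H2 is the limiting reagent.
(b) Moles of NH3 = 1 mol H2 × (2/3) = 0.666667 mol; mass = 0.666667 mol × 17.03 g/mol = 11.35 g
(c) N2 consumed = 1 × (1/3) = 0.333333 mol; remaining = 1.15989 − 0.333333 = 0.826552 mol; mass = 0.826552 mol × 28.02 g/mol = 23.16 g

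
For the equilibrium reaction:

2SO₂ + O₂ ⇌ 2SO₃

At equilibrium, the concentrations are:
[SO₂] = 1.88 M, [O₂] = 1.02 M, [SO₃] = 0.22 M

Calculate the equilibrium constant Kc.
K_c = 0.0134

Kc = ([SO₃]^2) / ([SO₂]^2 × [O₂])
   = ((0.22)^2) / ((1.88)^2·(1.02))
   = 0.0484 / 3.6051 = 0.0134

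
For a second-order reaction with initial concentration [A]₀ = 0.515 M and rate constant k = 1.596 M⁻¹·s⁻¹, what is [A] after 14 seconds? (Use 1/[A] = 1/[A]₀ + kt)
0.0412 M

1/[A] = 1/[A]₀ + k·t = 1/0.515 + (1.596)·(14) = 1.9417 + 22.3440 = 24.2857
[A] = 1/24.2857 = 0.0412 M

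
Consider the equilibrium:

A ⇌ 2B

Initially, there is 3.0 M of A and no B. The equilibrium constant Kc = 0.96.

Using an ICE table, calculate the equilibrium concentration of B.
[B] = 1.474 M

ICE: [A] = 3.0 − x, [B] = 2x.
Kc = (2x)²/(3.0 − x) = 0.96 ⇒ 4x² + 0.96x − 2.88 = 0.
x = (−0.96 + √(0.96² + 4·4·2.88))/(2·4) = (−0.96 + √47.002)/8 = 0.73697.
[B] = 2x = 1.474 M.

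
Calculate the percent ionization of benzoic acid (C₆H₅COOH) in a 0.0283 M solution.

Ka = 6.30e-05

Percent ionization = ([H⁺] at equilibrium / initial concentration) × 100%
Percent ionization = 4.61%

Let x = [H⁺]. Ka = x²/(C - x) ⇒ x² + (6.30e-05)x - (6.30e-05)(0.0283) = 0. x = 1.3041e-03. Percent = (1.3041e-03/0.0283) × 100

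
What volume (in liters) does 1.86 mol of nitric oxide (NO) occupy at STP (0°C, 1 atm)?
At STP, 1 mol of gas occupies 22.4 L
Volume = 1.86 mol × 22.4 L/mol = 41.66 L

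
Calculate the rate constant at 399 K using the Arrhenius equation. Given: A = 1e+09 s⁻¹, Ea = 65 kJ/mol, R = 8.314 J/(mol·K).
3.09e+00 s⁻¹

k = A·exp(-Ea/(R·T)) = 1e+09·exp(-65000/(8.314·399)) = 1e+09·exp(-19.5943) = 1e+09·3.0924e-09 = 3.09e+00 s⁻¹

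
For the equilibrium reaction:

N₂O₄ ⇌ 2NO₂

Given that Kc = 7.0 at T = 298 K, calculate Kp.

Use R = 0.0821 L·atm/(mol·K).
K_p = 171.2606

Δn = (moles gaseous products) − (moles gaseous reactants) = 1
T = 298 K; RT = 0.0821 × 298 = 24.4658
Kp = Kc·(RT)^Δn = 7.0 × (24.4658)^1 = 7.0 × 24.4658 = 171.2606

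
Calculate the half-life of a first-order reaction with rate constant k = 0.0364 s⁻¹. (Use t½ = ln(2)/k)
19.04 s

t½ = ln(2)/k = 0.6931/0.0364 = 19.04 s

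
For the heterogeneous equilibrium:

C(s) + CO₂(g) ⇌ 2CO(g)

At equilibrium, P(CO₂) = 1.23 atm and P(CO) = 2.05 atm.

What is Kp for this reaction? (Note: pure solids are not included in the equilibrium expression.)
K_p = 3.417

Solid C is excluded.
Kp = P(CO)²/P(CO₂) = (2.05)²/1.23 = 4.202/1.23 = 3.417.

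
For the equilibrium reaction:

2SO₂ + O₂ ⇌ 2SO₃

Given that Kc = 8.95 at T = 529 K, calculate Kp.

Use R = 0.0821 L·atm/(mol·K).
K_p = 0.2061

Δn = (moles gaseous products) − (moles gaseous reactants) = -1
T = 529 K; RT = 0.0821 × 529 = 43.4309
Kp = Kc·(RT)^Δn = 8.95 × (43.4309)^-1 = 8.95 × 0.0230251 = 0.2061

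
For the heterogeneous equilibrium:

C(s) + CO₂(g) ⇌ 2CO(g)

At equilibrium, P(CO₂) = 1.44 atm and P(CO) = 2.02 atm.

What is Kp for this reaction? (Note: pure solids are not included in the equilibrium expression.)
K_p = 2.834

Solid C is excluded.
Kp = P(CO)²/P(CO₂) = (2.02)²/1.44 = 4.08/1.44 = 2.834.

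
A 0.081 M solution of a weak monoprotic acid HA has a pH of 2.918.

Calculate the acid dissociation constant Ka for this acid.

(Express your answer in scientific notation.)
K_a = 1.83e-05

[H⁺] = 10^(−pH) = 10^(−2.918) = 1.208e-03 M. For HA ⇌ H⁺ + A⁻, Ka = x²/(C − x) = (1.208e-03)²/(0.081 − 1.208e-03) = 1.83e-05.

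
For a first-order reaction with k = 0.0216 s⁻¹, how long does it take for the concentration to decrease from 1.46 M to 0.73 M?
32.09 s

From ln[A] = ln[A]₀ - k·t: t = ln([A]₀/[A])/k = ln(1.46/0.73)/0.0216 = ln(2.0000)/0.0216 = 0.6931/0.0216 = 32.09 s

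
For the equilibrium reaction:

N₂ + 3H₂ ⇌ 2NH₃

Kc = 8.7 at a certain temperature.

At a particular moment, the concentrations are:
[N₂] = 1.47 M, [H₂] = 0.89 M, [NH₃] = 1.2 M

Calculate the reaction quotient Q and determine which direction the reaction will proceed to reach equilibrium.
Q = 1.390, Q < K, reaction proceeds forward (toward products)

Q = ([NH₃]^2) / ([N₂] × [H₂]^3)
  = ((1.2)^2) / ((1.47)·(0.89)^3) = 1.44/1.0363 = 1.39
Since Q = 1.39 < Kc = 8.7, the reaction proceeds forward (toward products) to reach equilibrium.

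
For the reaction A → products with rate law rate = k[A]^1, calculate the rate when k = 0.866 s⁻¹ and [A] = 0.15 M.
0.1299 M/s

rate = k·[A]^1 = 0.866·(0.15)^1 = 0.866·0.15 = 0.1299 M/s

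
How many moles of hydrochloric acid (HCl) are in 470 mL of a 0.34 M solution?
Moles = Molarity × Volume (L)
Moles = 0.34 M × 0.47 L = 0.1598 mol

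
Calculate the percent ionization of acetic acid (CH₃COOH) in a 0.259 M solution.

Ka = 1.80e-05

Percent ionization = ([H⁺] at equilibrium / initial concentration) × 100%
Percent ionization = 0.83%

Let x = [H⁺]. Ka = x²/(C - x) ⇒ x² + (1.80e-05)x - (1.80e-05)(0.259) = 0. x = 2.1502e-03. Percent = (2.1502e-03/0.259) × 100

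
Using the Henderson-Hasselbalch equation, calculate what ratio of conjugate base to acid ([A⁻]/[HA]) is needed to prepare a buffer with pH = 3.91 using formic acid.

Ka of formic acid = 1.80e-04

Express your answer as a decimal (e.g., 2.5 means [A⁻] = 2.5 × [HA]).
[A⁻]/[HA] = 1.463

pKa = −log(1.80e-04) = 3.7447. pH = pKa + log([A⁻]/[HA]). 3.91 = 3.7447 + log(ratio). log(ratio) = 3.91 − 3.7447 = 0.1653. ratio = 10^(0.1653) = 1.463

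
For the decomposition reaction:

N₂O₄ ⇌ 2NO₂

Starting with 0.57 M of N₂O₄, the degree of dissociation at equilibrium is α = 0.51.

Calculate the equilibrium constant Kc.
K_c = 1.2103

x = α·[A]₀ = 0.51 × 0.57 = 0.2907 M dissociated.
At eq: [N₂O₄] = 0.57 − 0.2907 = 0.2793 M; [NO₂] = 2x = 0.5814 M.
Kc = [NO₂]²/[N₂O₄] = (0.5814)²/0.2793 = 1.21.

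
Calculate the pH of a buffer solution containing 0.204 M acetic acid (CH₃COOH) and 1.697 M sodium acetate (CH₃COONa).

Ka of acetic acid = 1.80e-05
pH = 5.66

pKa = -log(1.80e-05) = 4.74. pH = pKa + log([A⁻]/[HA]) = 4.74 + log(1.697/0.204)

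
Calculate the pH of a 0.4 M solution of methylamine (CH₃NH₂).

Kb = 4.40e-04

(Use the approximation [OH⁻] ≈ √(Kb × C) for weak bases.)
pH = 12.12

[OH⁻] = √(Kb × C) = √(4.40e-04 × 0.4) = 1.3266e-02. pOH = 1.88, pH = 14 - pOH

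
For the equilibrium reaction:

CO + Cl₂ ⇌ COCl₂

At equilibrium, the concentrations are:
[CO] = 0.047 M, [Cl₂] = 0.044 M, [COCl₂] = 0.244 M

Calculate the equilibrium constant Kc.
K_c = 1.18e+02

Kc = ([COCl₂]) / ([CO] × [Cl₂])
   = ((0.244)) / ((0.047)·(0.044))
   = 0.244 / 0.002068 = 1.18e+02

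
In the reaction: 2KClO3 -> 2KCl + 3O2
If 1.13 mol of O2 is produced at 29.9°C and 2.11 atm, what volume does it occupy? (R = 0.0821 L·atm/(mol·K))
T = 29.9°C + 273.15 = 303.05 K
V = nRT/P = (1.13 × 0.0821 × 303.05) / 2.11
V = 13.32 L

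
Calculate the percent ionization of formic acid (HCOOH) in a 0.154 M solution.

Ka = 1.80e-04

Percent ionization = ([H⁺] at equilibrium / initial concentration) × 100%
Percent ionization = 3.36%

Let x = [H⁺]. Ka = x²/(C - x) ⇒ x² + (1.80e-04)x - (1.80e-04)(0.154) = 0. x = 5.1757e-03. Percent = (5.1757e-03/0.154) × 100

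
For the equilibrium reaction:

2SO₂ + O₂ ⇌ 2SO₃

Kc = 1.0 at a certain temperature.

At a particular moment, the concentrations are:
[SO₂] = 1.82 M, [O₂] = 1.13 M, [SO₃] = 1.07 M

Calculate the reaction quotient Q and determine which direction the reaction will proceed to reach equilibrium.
Q = 0.306, Q < K, reaction proceeds forward (toward products)

Q = ([SO₃]^2) / ([SO₂]^2 × [O₂])
  = ((1.07)^2) / ((1.82)^2·(1.13)) = 1.1449/3.743 = 0.3059
Since Q = 0.3059 < Kc = 1.0, the reaction proceeds forward (toward products) to reach equilibrium.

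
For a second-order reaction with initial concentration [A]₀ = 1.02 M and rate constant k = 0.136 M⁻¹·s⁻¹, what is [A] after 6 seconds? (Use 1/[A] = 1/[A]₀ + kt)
0.5567 M

1/[A] = 1/[A]₀ + k·t = 1/1.02 + (0.136)·(6) = 0.9804 + 0.8160 = 1.7964
[A] = 1/1.7964 = 0.5567 M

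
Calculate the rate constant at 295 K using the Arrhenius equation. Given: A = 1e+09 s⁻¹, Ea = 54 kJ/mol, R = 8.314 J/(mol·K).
2.74e-01 s⁻¹

k = A·exp(-Ea/(R·T)) = 1e+09·exp(-54000/(8.314·295)) = 1e+09·exp(-22.0172) = 1e+09·2.7420e-10 = 2.74e-01 s⁻¹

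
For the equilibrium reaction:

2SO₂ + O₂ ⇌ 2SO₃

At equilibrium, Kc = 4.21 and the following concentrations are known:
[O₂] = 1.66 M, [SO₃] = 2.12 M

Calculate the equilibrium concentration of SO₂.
[SO₂] = 0.8019 M

Kc = ([SO₃]^2) / ([SO₂]^2 × [O₂]) = 4.21
[SO₂]^2 = (product terms)/(Kc · other reactant terms) = 4.4944 / (4.21 · 1.66) = 0.6431
[SO₂] = (0.6431)^(1/2) = 0.8019 M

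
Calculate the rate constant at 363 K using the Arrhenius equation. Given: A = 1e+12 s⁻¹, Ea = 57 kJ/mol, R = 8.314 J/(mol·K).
6.27e+03 s⁻¹

k = A·exp(-Ea/(R·T)) = 1e+12·exp(-57000/(8.314·363)) = 1e+12·exp(-18.8868) = 1e+12·6.2744e-09 = 6.27e+03 s⁻¹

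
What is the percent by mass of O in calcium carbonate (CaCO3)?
Mass of O in formula = 16.0 × 3 = 48 g/mol
Molar mass = 100.09 g/mol
% O = (48/100.09) × 100% = 47.96%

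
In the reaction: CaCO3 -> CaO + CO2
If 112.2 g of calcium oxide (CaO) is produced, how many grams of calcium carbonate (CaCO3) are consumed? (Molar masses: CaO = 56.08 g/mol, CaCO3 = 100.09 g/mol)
Moles of CaO = 112.2 g ÷ 56.08 g/mol = 2.00071 mol
Mole ratio: 1 mol CaCO3 / 1 mol CaO
Moles of CaCO3 = 2.00071 × (1/1) = 2.00071 mol
Mass of CaCO3 = 2.00071 mol × 100.09 g/mol = 200.3 g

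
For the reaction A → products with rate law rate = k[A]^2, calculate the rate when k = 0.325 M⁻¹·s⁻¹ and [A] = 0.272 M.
0.02404 M/s

rate = k·[A]^2 = 0.325·(0.272)^2 = 0.325·0.073984 = 0.02404 M/s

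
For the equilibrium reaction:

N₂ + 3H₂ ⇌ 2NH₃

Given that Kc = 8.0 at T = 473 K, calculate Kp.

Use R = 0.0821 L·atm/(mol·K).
K_p = 0.0053

Δn = (moles gaseous products) − (moles gaseous reactants) = -2
T = 473 K; RT = 0.0821 × 473 = 38.8333
Kp = Kc·(RT)^Δn = 8.0 × (38.8333)^-2 = 8.0 × 0.000663119 = 0.0053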